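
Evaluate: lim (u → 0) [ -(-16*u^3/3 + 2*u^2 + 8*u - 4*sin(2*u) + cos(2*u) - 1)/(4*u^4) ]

-1/6

Substitution gives 0/0; apply L'Hôpital's rule 4 times.
After differentiating numerator and denominator 4 times the quotient is (-64*sin(2*u) + 16*cos(2*u))/(-96); at u = 0 this is -1/6.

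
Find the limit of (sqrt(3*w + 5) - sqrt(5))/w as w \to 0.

3*√(5)/10

A 0/0 form; rationalise with √(5 + 3w) + √5. This collapses the numerator to 3w, leaving 3/(√(5 + 3w) + √5) → 3/(2√5) = 3*√(5)/10.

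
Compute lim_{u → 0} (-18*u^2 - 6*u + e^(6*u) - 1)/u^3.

Direct substitution gives 0/0.
Apply L'Hôpital: lim (-36*u + 6*e^(6*u) - 6)/(3*u^2), still 0/0.
Apply L'Hôpital: lim (36*e^(6*u) - 36)/(6*u), still 0/0.
After 3 applications of L'Hôpital's rule the quotient is (216*e^(6*u))/(6); substituting u = 0 gives 36.

36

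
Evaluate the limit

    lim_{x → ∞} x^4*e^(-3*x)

Write as x^4/e^{3x}, an ∞/∞ form.
Exponential growth dominates any polynomial, so repeated L'Hôpital (or the standard result) gives 0.

0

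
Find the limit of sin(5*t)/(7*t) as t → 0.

5/7

Substitution gives 0/0.
Write it as (5/7)·sin(5t)/(5t); since sin(u)/u → 1, the limit is 5/7.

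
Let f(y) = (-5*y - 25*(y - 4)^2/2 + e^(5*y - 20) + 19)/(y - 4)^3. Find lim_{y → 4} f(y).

Direct substitution gives 0/0.
Apply L'Hôpital: lim (-25*y + 5*e^(5*y - 20) + 95)/(3*(y - 4)^2), still 0/0.
Apply L'Hôpital: lim (25*e^(5*y - 20) - 25)/(6*y - 24), still 0/0.
After 3 applications of L'Hôpital's rule the quotient is (125*e^(5*y - 20))/(6); substituting y = 4 gives 125/6.

125/6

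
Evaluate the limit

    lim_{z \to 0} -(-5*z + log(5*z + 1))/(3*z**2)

Direct substitution gives 0/0.
Apply L'Hôpital: lim (-5 + 5/(5*z + 1))/(-6*z), still 0/0.
After 2 applications of L'Hôpital's rule the quotient is (-25/(5*z + 1)^2)/(-6); substituting z = 0 gives 25/6.

25/6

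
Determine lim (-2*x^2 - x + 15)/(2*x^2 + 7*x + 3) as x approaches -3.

-11/5

At x = -3 both the top and bottom vanish — a removable singularity. Factoring out (x + 3) from each leaves (5 - 2*x)/(2*x + 1), which at x = -3 equals -11/5.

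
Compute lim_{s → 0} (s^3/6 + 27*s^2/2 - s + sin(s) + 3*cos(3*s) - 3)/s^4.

Substitution gives 0/0; apply L'Hôpital's rule 4 times.
After differentiating numerator and denominator 4 times the quotient is (sin(s) + 243*cos(3*s))/(24); at s = 0 this is 81/8.

81/8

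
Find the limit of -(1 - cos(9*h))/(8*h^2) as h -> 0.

-81/16

Substitution gives 0/0.
Use (1 − cos u)/u² → 1/2 with u = 9h: the limit is 9²/(2·(-8)) = -81/16.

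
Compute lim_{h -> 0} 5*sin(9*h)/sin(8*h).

45/8

Substitution gives 0/0.
Divide numerator and denominator by h: sin(9h)/h → 9 and sin(8h)/h → 8, so the limit is 5·9/8 = 45/8.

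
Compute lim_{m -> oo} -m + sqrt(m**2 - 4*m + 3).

An ∞ − ∞ form. Rationalising with the conjugate, the difference becomes (-4m + 3) / (√(m^2 - 4*m + 3) + m).
For large m the denominator behaves like 2·m, so the quotient tends to -4/2 = -2.

-2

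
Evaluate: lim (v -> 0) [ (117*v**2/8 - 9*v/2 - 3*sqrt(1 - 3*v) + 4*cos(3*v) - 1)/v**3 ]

81/16

Substitution gives 0/0 (the numerator vanishes to order 3).
Expand each term to order v^3: the coefficient of v^3 in 4·cos(3v) is 0 and in -3·√(1 - 3v) is 81/16.
Lower-order terms cancel with the polynomial part, so the numerator is (81/16)·v^3 + o(v^3), and the limit is (81/16)/(1) = 81/16.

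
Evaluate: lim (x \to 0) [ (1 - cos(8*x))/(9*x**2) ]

Substitution gives 0/0.
Use (1 − cos u)/u² → 1/2 with u = 8x: the limit is 8²/(2·9) = 32/9.

32/9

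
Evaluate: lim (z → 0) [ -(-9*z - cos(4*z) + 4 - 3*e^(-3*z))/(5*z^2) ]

Substitution gives 0/0; apply L'Hôpital's rule 2 times.
After differentiating numerator and denominator 2 times the quotient is (16*cos(4*z) - 27*e^(-3*z))/(-10); at z = 0 this is 11/10.

11/10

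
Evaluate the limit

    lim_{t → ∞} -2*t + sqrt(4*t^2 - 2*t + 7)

An ∞ − ∞ form. Rationalising with the conjugate, the difference becomes (-2t + 7) / (√(4*t^2 - 2*t + 7) + 2t).
For large t the denominator behaves like 2·2t, so the quotient tends to -2/4 = -1/2.

-1/2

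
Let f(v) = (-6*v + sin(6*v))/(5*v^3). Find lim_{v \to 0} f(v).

Direct substitution gives 0/0.
Apply L'Hôpital: lim (6*cos(6*v) - 6)/(15*v^2), still 0/0.
Apply L'Hôpital: lim (-36*sin(6*v))/(30*v), still 0/0.
After 3 applications of L'Hôpital's rule the quotient is (-216*cos(6*v))/(30); substituting v = 0 gives -36/5.

-36/5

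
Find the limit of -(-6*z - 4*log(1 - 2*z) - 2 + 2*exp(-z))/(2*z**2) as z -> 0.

-9/2

Substitution gives 0/0 (the numerator vanishes to order 2).
Expand each term to order z^2: the coefficient of z^2 in 2·e^(-z) is 1 and in -4·ln(1 - 2z) is 8.
Lower-order terms cancel with the polynomial part, so the numerator is (9)·z^2 + o(z^2), and the limit is (9)/(-2) = -9/2.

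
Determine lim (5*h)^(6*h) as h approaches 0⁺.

1

Base → 0⁺ and exponent → 0⁺: a 0^0 form.
Take logs: 6h·ln(5h). This is 0·(−∞); rewriting as ln(5h)/(1/(6h)) and applying L'Hôpital gives 0.
Hence the limit is e^0 = 1.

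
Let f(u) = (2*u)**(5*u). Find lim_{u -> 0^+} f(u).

Base → 0⁺ and exponent → 0⁺: a 0^0 form.
Take logs: 5u·ln(2u). This is 0·(−∞); rewriting as ln(2u)/(1/(5u)) and applying L'Hôpital gives 0.
Hence the limit is e^0 = 1.

1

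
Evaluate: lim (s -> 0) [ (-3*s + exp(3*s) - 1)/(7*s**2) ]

9/14

Direct substitution gives 0/0.
Apply L'Hôpital: lim (3*e^(3*s) - 3)/(14*s), still 0/0.
After 2 applications of L'Hôpital's rule the quotient is (9*e^(3*s))/(14); substituting s = 0 gives 9/14.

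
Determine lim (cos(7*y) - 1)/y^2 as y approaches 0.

-49/2

Direct substitution gives 0/0.
Apply L'Hôpital: lim (-7*sin(7*y))/(2*y), still 0/0.
After 2 applications of L'Hôpital's rule the quotient is (-49*cos(7*y))/(2); substituting y = 0 gives -49/2.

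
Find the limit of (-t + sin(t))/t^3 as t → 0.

Direct substitution gives 0/0.
Apply L'Hôpital: lim (cos(t) - 1)/(3*t^2), still 0/0.
Apply L'Hôpital: lim (-sin(t))/(6*t), still 0/0.
After 3 applications of L'Hôpital's rule the quotient is (-cos(t))/(6); substituting t = 0 gives -1/6.

-1/6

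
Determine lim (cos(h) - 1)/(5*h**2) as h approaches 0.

-1/10

Direct substitution gives 0/0.
Apply L'Hôpital: lim (-sin(h))/(10*h), still 0/0.
After 2 applications of L'Hôpital's rule the quotient is (-cos(h))/(10); substituting h = 0 gives -1/10.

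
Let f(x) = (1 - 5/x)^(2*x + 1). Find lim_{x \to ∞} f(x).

e^(-10)

Let L be the limit and take ln: ln L = lim (2x + 1)·ln(1 - 5/x) = lim (2x + 1)·(-5/x + O(1/x²)) = -10.
Hence L = e^(-10).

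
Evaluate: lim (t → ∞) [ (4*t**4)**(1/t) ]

1

Base → ∞ and exponent → 0: an ∞^0 form.
Take logs: (1/t)·ln(4·t^4) = (ln 4 + 4·ln t)/t → 0.
So the limit is e^0 = 1.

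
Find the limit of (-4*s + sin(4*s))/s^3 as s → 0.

Direct substitution gives 0/0.
Apply L'Hôpital: lim (4*cos(4*s) - 4)/(3*s^2), still 0/0.
Apply L'Hôpital: lim (-16*sin(4*s))/(6*s), still 0/0.
After 3 applications of L'Hôpital's rule the quotient is (-64*cos(4*s))/(6); substituting s = 0 gives -32/3.

-32/3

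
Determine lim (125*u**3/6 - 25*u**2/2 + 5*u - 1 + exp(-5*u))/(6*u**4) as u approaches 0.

Direct substitution gives 0/0.
Apply L'Hôpital: lim (125*u^2/2 - 25*u + 5 - 5*e^(-5*u))/(24*u^3), still 0/0.
Apply L'Hôpital: lim (125*u - 25 + 25*e^(-5*u))/(72*u^2), still 0/0.
Apply L'Hôpital: lim (125 - 125*e^(-5*u))/(144*u), still 0/0.
After 4 applications of L'Hôpital's rule the quotient is (625*e^(-5*u))/(144); substituting u = 0 gives 625/144.

625/144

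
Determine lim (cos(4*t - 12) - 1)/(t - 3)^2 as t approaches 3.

-8

Direct substitution gives 0/0.
Apply L'Hôpital: lim (-4*sin(4*t - 12))/(2*t - 6), still 0/0.
After 2 applications of L'Hôpital's rule the quotient is (-16*cos(4*t - 12))/(2); substituting t = 3 gives -8.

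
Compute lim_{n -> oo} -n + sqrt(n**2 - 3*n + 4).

-3/2

This has the form ∞ − ∞. Multiply and divide by the conjugate √(n^2 - 3*n + 4) + n.
That gives (-3n + 4) / (√(n^2 - 3*n + 4) + n).
Divide numerator and denominator by n: the limit is -3/(2·1) = -3/2.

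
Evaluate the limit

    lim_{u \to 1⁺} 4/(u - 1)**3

∞

As u → 1⁺, (u - 1) → 0⁺, so (u - 1)^3 → 0⁺ and 4/(u - 1)^3 → ∞.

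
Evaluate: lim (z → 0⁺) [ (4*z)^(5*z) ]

1

Base → 0⁺ and exponent → 0⁺: a 0^0 form.
Take logs: 5z·ln(4z). This is 0·(−∞); rewriting as ln(4z)/(1/(5z)) and applying L'Hôpital gives 0.
Hence the limit is e^0 = 1.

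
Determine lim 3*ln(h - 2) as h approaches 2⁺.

As h → 2⁺, h - 2 → 0⁺ and ln(h - 2) → −∞.
Multiplying by 3 gives -∞.

-∞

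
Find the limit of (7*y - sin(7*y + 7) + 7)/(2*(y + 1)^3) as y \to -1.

343/12

Direct substitution gives 0/0.
Apply L'Hôpital: lim (7 - 7*cos(7*y + 7))/(6*(y + 1)^2), still 0/0.
Apply L'Hôpital: lim (49*sin(7*y + 7))/(12*y + 12), still 0/0.
After 3 applications of L'Hôpital's rule the quotient is (343*cos(7*y + 7))/(12); substituting y = -1 gives 343/12.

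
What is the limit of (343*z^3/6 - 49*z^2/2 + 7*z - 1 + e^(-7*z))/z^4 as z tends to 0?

2401/24

Direct substitution gives 0/0.
Apply L'Hôpital: lim (343*z^2/2 - 49*z + 7 - 7*e^(-7*z))/(4*z^3), still 0/0.
Apply L'Hôpital: lim (343*z - 49 + 49*e^(-7*z))/(12*z^2), still 0/0.
Apply L'Hôpital: lim (343 - 343*e^(-7*z))/(24*z), still 0/0.
After 4 applications of L'Hôpital's rule the quotient is (2401*e^(-7*z))/(24); substituting z = 0 gives 2401/24.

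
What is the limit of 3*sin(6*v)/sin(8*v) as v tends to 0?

9/4

Substitution gives 0/0.
Divide numerator and denominator by v: sin(6v)/v → 6 and sin(8v)/v → 8, so the limit is 3·6/8 = 9/4.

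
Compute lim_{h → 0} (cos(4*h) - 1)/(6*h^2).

-4/3

Direct substitution gives 0/0.
Apply L'Hôpital: lim (-4*sin(4*h))/(12*h), still 0/0.
After 2 applications of L'Hôpital's rule the quotient is (-16*cos(4*h))/(12); substituting h = 0 gives -4/3.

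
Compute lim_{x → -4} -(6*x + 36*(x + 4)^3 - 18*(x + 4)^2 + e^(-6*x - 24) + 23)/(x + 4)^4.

-54

Direct substitution gives 0/0.
Apply L'Hôpital: lim (-36*x + 108*(x + 4)^2 - 6*e^(-6*x - 24) - 138)/(-4*(x + 4)^3), still 0/0.
Apply L'Hôpital: lim (216*x + 36*e^(-6*x - 24) + 828)/(-12*(x + 4)^2), still 0/0.
Apply L'Hôpital: lim (216 - 216*e^(-6*x - 24))/(-24*x - 96), still 0/0.
After 4 applications of L'Hôpital's rule the quotient is (1296*e^(-6*x - 24))/(-24); substituting x = -4 gives -54.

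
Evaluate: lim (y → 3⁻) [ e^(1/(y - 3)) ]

0

As y → 3⁻, 1/(y - 3) → −∞, so e^(1/(y - 3)) → 0.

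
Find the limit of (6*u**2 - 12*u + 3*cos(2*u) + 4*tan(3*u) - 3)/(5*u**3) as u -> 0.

Substitution gives 0/0 (the numerator vanishes to order 3).
Expand each term to order u^3: the coefficient of u^3 in 4·tan(3u) is 36 and in 3·cos(2u) is 0.
Lower-order terms cancel with the polynomial part, so the numerator is (36)·u^3 + o(u^3), and the limit is (36)/(5) = 36/5.

36/5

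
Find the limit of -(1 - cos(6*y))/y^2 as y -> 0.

-18

Substitution gives 0/0.
Use (1 − cos u)/u² → 1/2 with u = 6y: the limit is 6²/(2·(-1)) = -18.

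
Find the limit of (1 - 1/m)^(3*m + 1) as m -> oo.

e^(-3)

Write it as [(1 - 1/m)^m]^(3) · (1 - 1/m)^(1). The bracketed term tends to e^(-1) and the second factor to 1, so the limit is e^(-3).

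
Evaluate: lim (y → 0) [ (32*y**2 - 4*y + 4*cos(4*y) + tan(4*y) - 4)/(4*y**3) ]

16/3

Substitution gives 0/0; apply L'Hôpital's rule 3 times.
After differentiating numerator and denominator 3 times the quotient is (256*sin(4*y) + 384*tan(4*y)^4 + 512*tan(4*y)^2 + 128)/(24); at y = 0 this is 16/3.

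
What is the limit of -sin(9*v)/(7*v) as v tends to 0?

-9/7

Substitution gives 0/0.
Write it as (9/(-7))·sin(9v)/(9v); since sin(u)/u → 1, the limit is -9/7.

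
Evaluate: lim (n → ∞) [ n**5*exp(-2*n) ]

Write as n^5/e^{2n}, an ∞/∞ form.
Exponential growth dominates any polynomial, so repeated L'Hôpital (or the standard result) gives 0.

0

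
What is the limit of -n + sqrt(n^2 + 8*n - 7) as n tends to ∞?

4

This has the form ∞ − ∞. Multiply and divide by the conjugate √(n^2 + 8*n - 7) + n.
That gives (8n - 7) / (√(n^2 + 8*n - 7) + n).
Divide numerator and denominator by n: the limit is 8/(2·1) = 4.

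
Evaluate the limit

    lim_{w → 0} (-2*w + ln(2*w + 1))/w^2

Direct substitution gives 0/0.
Apply L'Hôpital: lim (-2 + 2/(2*w + 1))/(2*w), still 0/0.
After 2 applications of L'Hôpital's rule the quotient is (-4/(2*w + 1)^2)/(2); substituting w = 0 gives -2.

-2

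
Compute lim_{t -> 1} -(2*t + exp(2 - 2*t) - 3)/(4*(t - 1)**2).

-1/2

Direct substitution gives 0/0.
Apply L'Hôpital: lim (2 - 2*e^(2 - 2*t))/(8 - 8*t), still 0/0.
After 2 applications of L'Hôpital's rule the quotient is (4*e^(2 - 2*t))/(-8); substituting t = 1 gives -1/2.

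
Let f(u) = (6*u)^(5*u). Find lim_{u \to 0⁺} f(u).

Base → 0⁺ and exponent → 0⁺: a 0^0 form.
Take logs: 5u·ln(6u). This is 0·(−∞); rewriting as ln(6u)/(1/(5u)) and applying L'Hôpital gives 0.
Hence the limit is e^0 = 1.

1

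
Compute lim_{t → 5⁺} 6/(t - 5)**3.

∞

As t → 5⁺, (t - 5) → 0⁺, so (t - 5)^3 → 0⁺ and 6/(t - 5)^3 → ∞.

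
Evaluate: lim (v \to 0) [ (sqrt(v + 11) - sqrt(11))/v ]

√(11)/22

Substitution gives 0/0. Multiply numerator and denominator by the conjugate √(11 + v) + √11.
The numerator becomes (11 + v) − 11 = v, so the expression simplifies to 1/(√(11 + v) + √11).
Letting v → 0 gives 1/(2√11) = √(11)/22.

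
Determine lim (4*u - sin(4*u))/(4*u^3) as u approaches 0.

Direct substitution gives 0/0.
Apply L'Hôpital: lim (4 - 4*cos(4*u))/(12*u^2), still 0/0.
Apply L'Hôpital: lim (16*sin(4*u))/(24*u), still 0/0.
After 3 applications of L'Hôpital's rule the quotient is (64*cos(4*u))/(24); substituting u = 0 gives 8/3.

8/3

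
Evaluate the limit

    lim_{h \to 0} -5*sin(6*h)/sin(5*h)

Substitution gives 0/0.
Divide numerator and denominator by h: sin(6h)/h → 6 and sin(5h)/h → 5, so the limit is -5·6/5 = -6.

-6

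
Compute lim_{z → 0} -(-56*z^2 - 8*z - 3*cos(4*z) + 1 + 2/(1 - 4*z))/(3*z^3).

Substitution gives 0/0 (the numerator vanishes to order 3).
Expand each term to order z^3: the coefficient of z^3 in -3·cos(4z) is 0 and in 2·1/(1 - 4z) is 128.
Lower-order terms cancel with the polynomial part, so the numerator is (128)·z^3 + o(z^3), and the limit is (128)/(-3) = -128/3.

-128/3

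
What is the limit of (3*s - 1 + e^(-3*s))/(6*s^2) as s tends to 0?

3/4

Direct substitution gives 0/0.
Apply L'Hôpital: lim (3 - 3*e^(-3*s))/(12*s), still 0/0.
After 2 applications of L'Hôpital's rule the quotient is (9*e^(-3*s))/(12); substituting s = 0 gives 3/4.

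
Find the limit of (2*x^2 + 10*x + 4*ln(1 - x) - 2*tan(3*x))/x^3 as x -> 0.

-58/3

Substitution gives 0/0; apply L'Hôpital's rule 3 times.
After differentiating numerator and denominator 3 times the quotient is (4*(108*(x - 1)^3*(cos(6*x) - 2)/(cos(6*x) + 1)^2 + 2)/(x - 1)^3)/(6); at x = 0 this is -58/3.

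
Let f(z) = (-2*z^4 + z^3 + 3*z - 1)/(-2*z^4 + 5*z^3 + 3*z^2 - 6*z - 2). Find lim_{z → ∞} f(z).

1

Numerator and denominator both have degree 4.
Dividing every term by z^4, all lower-order terms vanish and the limit is the ratio of leading coefficients, -2/(-2) = 1.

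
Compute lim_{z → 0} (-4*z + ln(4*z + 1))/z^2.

Direct substitution gives 0/0.
Apply L'Hôpital: lim (-4 + 4/(4*z + 1))/(2*z), still 0/0.
After 2 applications of L'Hôpital's rule the quotient is (-16/(4*z + 1)^2)/(2); substituting z = 0 gives -8.

-8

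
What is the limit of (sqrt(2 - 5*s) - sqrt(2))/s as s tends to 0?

Substitution gives 0/0. Multiply numerator and denominator by the conjugate √(2 - 5s) + √2.
The numerator becomes (2 - 5s) − 2 = -5s, so the expression simplifies to -5/(√(2 - 5s) + √2).
Letting s → 0 gives -5/(2√2) = -5*√(2)/4.

-5*√(2)/4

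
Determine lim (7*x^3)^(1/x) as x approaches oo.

Base → ∞ and exponent → 0: an ∞^0 form.
Take logs: (1/x)·ln(7·x^3) = (ln 7 + 3·ln x)/x → 0.
So the limit is e^0 = 1.

1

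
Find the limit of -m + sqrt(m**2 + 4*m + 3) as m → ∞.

2

This has the form ∞ − ∞. Multiply and divide by the conjugate √(m^2 + 4*m + 3) + m.
That gives (4m + 3) / (√(m^2 + 4*m + 3) + m).
Divide numerator and denominator by m: the limit is 4/(2·1) = 2.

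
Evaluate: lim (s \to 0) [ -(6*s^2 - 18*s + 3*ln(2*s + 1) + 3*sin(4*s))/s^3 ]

Substitution gives 0/0 (the numerator vanishes to order 3).
Expand each term to order s^3: the coefficient of s^3 in 3·ln(1 + 2s) is 8 and in 3·sin(4s) is -32.
Lower-order terms cancel with the polynomial part, so the numerator is (-24)·s^3 + o(s^3), and the limit is (-24)/(-1) = 24.

24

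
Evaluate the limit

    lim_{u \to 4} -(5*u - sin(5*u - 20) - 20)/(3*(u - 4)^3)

-125/18

Direct substitution gives 0/0.
Apply L'Hôpital: lim (5 - 5*cos(5*u - 20))/(-9*(u - 4)^2), still 0/0.
Apply L'Hôpital: lim (25*sin(5*u - 20))/(72 - 18*u), still 0/0.
After 3 applications of L'Hôpital's rule the quotient is (125*cos(5*u - 20))/(-18); substituting u = 4 gives -125/18.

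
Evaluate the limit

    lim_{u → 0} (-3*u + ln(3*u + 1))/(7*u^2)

-9/14

Direct substitution gives 0/0.
Apply L'Hôpital: lim (-3 + 3/(3*u + 1))/(14*u), still 0/0.
After 2 applications of L'Hôpital's rule the quotient is (-9/(3*u + 1)^2)/(14); substituting u = 0 gives -9/14.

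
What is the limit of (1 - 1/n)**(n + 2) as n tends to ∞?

e^(-1)

Write it as [(1 - 1/n)^n]^(1) · (1 - 1/n)^(2). The bracketed term tends to e^(-1) and the second factor to 1, so the limit is e^(-1).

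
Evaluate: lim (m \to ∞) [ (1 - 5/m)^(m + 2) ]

Write it as [(1 - 5/m)^m]^(1) · (1 - 5/m)^(2). The bracketed term tends to e^(-5) and the second factor to 1, so the limit is e^(-5).

e^(-5)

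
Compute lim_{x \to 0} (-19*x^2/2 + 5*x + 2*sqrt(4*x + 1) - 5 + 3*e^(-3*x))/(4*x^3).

-11/8

Substitution gives 0/0; apply L'Hôpital's rule 3 times.
After differentiating numerator and denominator 3 times the quotient is (-81*e^(-3*x) + 48/(4*x + 1)^(5/2))/(24); at x = 0 this is -11/8.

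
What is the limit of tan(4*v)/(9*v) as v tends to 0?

4/9

Substitution gives 0/0.
Since tan(u)/u → 1 as u → 0, tan(4v)/(4v) → 1 and the limit is 4/9.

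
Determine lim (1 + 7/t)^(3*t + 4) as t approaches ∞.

Write it as [(1 + 7/t)^t]^(3) · (1 + 7/t)^(4). The bracketed term tends to e^(7) and the second factor to 1, so the limit is e^(21).

e^(21)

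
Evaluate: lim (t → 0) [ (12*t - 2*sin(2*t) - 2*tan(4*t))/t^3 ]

-40

Substitution gives 0/0; apply L'Hôpital's rule 3 times.
After differentiating numerator and denominator 3 times the quotient is (16*cos(2*t) - 768*tan(4*t)^4 - 1024*tan(4*t)^2 - 256)/(6); at t = 0 this is -40.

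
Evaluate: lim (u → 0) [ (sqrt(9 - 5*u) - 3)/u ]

-5/6

A 0/0 form; rationalise with √(9 - 5u) + √9. This collapses the numerator to -5u, leaving -5/(√(9 - 5u) + √9) → -5/(2√9) = -5/6.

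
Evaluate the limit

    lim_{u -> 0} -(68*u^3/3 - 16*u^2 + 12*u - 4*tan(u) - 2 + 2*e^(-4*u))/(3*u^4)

Substitution gives 0/0 (the numerator vanishes to order 4).
Expand each term to order u^4: the coefficient of u^4 in 2·e^(-4u) is 64/3 and in -4·tan(u) is 0.
Lower-order terms cancel with the polynomial part, so the numerator is (64/3)·u^4 + o(u^4), and the limit is (64/3)/(-3) = -64/9.

-64/9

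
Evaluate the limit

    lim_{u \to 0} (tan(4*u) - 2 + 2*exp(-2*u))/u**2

4

Substitution gives 0/0; apply L'Hôpital's rule 2 times.
After differentiating numerator and denominator 2 times the quotient is (32*tan(4*u)/cos(4*u)^2 + 8*e^(-2*u))/(2); at u = 0 this is 4.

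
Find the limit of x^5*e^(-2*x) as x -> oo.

Write as x^5/e^{2x}, an ∞/∞ form.
Exponential growth dominates any polynomial, so repeated L'Hôpital (or the standard result) gives 0.

0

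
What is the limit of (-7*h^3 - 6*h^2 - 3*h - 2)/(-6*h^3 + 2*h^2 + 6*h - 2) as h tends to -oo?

Numerator and denominator both have degree 3.
Dividing every term by h^3, all lower-order terms vanish and the limit is the ratio of leading coefficients, -7/(-6) = 7/6.

7/6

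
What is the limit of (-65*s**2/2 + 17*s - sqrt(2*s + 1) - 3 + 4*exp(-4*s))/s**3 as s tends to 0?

-259/6

Substitution gives 0/0 (the numerator vanishes to order 3).
Expand each term to order s^3: the coefficient of s^3 in 4·e^(-4s) is -128/3 and in −√(1 + 2s) is -1/2.
Lower-order terms cancel with the polynomial part, so the numerator is (-259/6)·s^3 + o(s^3), and the limit is (-259/6)/(1) = -259/6.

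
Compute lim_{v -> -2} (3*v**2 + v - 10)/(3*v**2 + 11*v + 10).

Since v = -2 makes numerator and denominator zero, (v + 2) divides both.
Cancelling it gives (3*v - 5)/(3*v + 5); now plug in v = -2 to get 11.

11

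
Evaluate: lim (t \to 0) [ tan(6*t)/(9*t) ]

2/3

Substitution gives 0/0.
Since tan(u)/u → 1 as u → 0, tan(6t)/(6t) → 1 and the limit is 6/9 = 2/3.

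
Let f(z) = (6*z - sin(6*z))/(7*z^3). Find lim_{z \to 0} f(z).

Direct substitution gives 0/0.
Apply L'Hôpital: lim (6 - 6*cos(6*z))/(21*z^2), still 0/0.
Apply L'Hôpital: lim (36*sin(6*z))/(42*z), still 0/0.
After 3 applications of L'Hôpital's rule the quotient is (216*cos(6*z))/(42); substituting z = 0 gives 36/7.

36/7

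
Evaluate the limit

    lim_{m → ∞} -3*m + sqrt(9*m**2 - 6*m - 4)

This has the form ∞ − ∞. Multiply and divide by the conjugate √(9*m^2 - 6*m - 4) + 3m.
That gives (-6m - 4) / (√(9*m^2 - 6*m - 4) + 3m).
Divide numerator and denominator by m: the limit is -6/(2·3) = -1.

-1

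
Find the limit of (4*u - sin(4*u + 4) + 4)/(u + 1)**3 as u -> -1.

32/3

Direct substitution gives 0/0.
Apply L'Hôpital: lim (4 - 4*cos(4*u + 4))/(3*(u + 1)^2), still 0/0.
Apply L'Hôpital: lim (16*sin(4*u + 4))/(6*u + 6), still 0/0.
After 3 applications of L'Hôpital's rule the quotient is (64*cos(4*u + 4))/(6); substituting u = -1 gives 32/3.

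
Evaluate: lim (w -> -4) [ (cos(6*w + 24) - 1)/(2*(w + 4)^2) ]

-9

Direct substitution gives 0/0.
Apply L'Hôpital: lim (-6*sin(6*w + 24))/(4*w + 16), still 0/0.
After 2 applications of L'Hôpital's rule the quotient is (-36*cos(6*w + 24))/(4); substituting w = -4 gives -9.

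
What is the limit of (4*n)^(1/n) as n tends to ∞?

1

Base → ∞ and exponent → 0: an ∞^0 form.
Take logs: (1/n)·ln(4·n^1) = (ln 4 + 1·ln n)/n → 0.
So the limit is e^0 = 1.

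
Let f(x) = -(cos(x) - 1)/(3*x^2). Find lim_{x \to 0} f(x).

1/6

Direct substitution gives 0/0.
Apply L'Hôpital: lim (-sin(x))/(-6*x), still 0/0.
After 2 applications of L'Hôpital's rule the quotient is (-cos(x))/(-6); substituting x = 0 gives 1/6.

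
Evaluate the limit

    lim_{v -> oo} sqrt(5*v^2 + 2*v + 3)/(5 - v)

-√(5)

For large |v|, √(5*v^2 + 2*v + 3) ≈ √5·|v| and the denominator ≈ -v.
Since v → +∞, |v| = v, giving √5/(-1) = -√(5).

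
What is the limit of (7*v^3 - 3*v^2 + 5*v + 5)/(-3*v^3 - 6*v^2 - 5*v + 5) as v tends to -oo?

-7/3

Numerator and denominator both have degree 3.
Dividing every term by v^3, all lower-order terms vanish and the limit is the ratio of leading coefficients, 7/(-3) = -7/3.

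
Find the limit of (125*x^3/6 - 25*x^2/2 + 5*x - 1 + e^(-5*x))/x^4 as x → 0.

Direct substitution gives 0/0.
Apply L'Hôpital: lim (125*x^2/2 - 25*x + 5 - 5*e^(-5*x))/(4*x^3), still 0/0.
Apply L'Hôpital: lim (125*x - 25 + 25*e^(-5*x))/(12*x^2), still 0/0.
Apply L'Hôpital: lim (125 - 125*e^(-5*x))/(24*x), still 0/0.
After 4 applications of L'Hôpital's rule the quotient is (625*e^(-5*x))/(24); substituting x = 0 gives 625/24.

625/24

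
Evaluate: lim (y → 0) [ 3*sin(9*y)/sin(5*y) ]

27/5

Substitution gives 0/0.
Divide numerator and denominator by y: sin(9y)/y → 9 and sin(5y)/y → 5, so the limit is 3·9/5 = 27/5.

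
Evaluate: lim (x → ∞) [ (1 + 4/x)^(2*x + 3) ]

Let L be the limit and take ln: ln L = lim (2x + 3)·ln(1 + 4/x) = lim (2x + 3)·(4/x + O(1/x²)) = 8.
Hence L = e^(8).

e^(8)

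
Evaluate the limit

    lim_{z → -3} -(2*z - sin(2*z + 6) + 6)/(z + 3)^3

-4/3

Direct substitution gives 0/0.
Apply L'Hôpital: lim (2 - 2*cos(2*z + 6))/(-3*(z + 3)^2), still 0/0.
Apply L'Hôpital: lim (4*sin(2*z + 6))/(-6*z - 18), still 0/0.
After 3 applications of L'Hôpital's rule the quotient is (8*cos(2*z + 6))/(-6); substituting z = -3 gives -4/3.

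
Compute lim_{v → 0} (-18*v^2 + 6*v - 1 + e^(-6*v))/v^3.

Direct substitution gives 0/0.
Apply L'Hôpital: lim (-36*v + 6 - 6*e^(-6*v))/(3*v^2), still 0/0.
Apply L'Hôpital: lim (-36 + 36*e^(-6*v))/(6*v), still 0/0.
After 3 applications of L'Hôpital's rule the quotient is (-216*e^(-6*v))/(6); substituting v = 0 gives -36.

-36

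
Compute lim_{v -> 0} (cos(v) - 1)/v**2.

-1/2

Direct substitution gives 0/0.
Apply L'Hôpital: lim (-sin(v))/(2*v), still 0/0.
After 2 applications of L'Hôpital's rule the quotient is (-cos(v))/(2); substituting v = 0 gives -1/2.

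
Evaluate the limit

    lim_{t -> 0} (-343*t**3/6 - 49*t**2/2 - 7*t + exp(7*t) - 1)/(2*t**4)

2401/48

Direct substitution gives 0/0.
Apply L'Hôpital: lim (-343*t^2/2 - 49*t + 7*e^(7*t) - 7)/(8*t^3), still 0/0.
Apply L'Hôpital: lim (-343*t + 49*e^(7*t) - 49)/(24*t^2), still 0/0.
Apply L'Hôpital: lim (343*e^(7*t) - 343)/(48*t), still 0/0.
After 4 applications of L'Hôpital's rule the quotient is (2401*e^(7*t))/(48); substituting t = 0 gives 2401/48.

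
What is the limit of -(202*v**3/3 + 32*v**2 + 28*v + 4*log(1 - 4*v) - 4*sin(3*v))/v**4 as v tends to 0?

256

Substitution gives 0/0; apply L'Hôpital's rule 4 times.
After differentiating numerator and denominator 4 times the quotient is (-324*sin(3*v) - 6144/(4*v - 1)^4)/(-24); at v = 0 this is 256.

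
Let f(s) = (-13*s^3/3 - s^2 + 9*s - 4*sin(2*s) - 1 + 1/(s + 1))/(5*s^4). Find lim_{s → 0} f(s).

Substitution gives 0/0 (the numerator vanishes to order 4).
Expand each term to order s^4: the coefficient of s^4 in -4·sin(2s) is 0 and in 1/(1 + s) is 1.
Lower-order terms cancel with the polynomial part, so the numerator is (1)·s^4 + o(s^4), and the limit is (1)/(5) = 1/5.

1/5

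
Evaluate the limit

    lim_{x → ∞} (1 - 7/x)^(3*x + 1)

e^(-21)

Let L be the limit and take ln: ln L = lim (3x + 1)·ln(1 - 7/x) = lim (3x + 1)·(-7/x + O(1/x²)) = -21.
Hence L = e^(-21).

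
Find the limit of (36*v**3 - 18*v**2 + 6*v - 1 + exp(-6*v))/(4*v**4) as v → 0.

Direct substitution gives 0/0.
Apply L'Hôpital: lim (108*v^2 - 36*v + 6 - 6*e^(-6*v))/(16*v^3), still 0/0.
Apply L'Hôpital: lim (216*v - 36 + 36*e^(-6*v))/(48*v^2), still 0/0.
Apply L'Hôpital: lim (216 - 216*e^(-6*v))/(96*v), still 0/0.
After 4 applications of L'Hôpital's rule the quotient is (1296*e^(-6*v))/(96); substituting v = 0 gives 27/2.

27/2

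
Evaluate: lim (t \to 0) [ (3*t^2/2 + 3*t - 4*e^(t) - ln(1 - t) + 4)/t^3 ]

-1/3

Substitution gives 0/0; apply L'Hôpital's rule 3 times.
After differentiating numerator and denominator 3 times the quotient is (-4*e^(t) - 2/(t - 1)^3)/(6); at t = 0 this is -1/3.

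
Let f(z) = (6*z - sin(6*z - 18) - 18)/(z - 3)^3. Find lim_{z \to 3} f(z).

Direct substitution gives 0/0.
Apply L'Hôpital: lim (6 - 6*cos(6*z - 18))/(3*(z - 3)^2), still 0/0.
Apply L'Hôpital: lim (36*sin(6*z - 18))/(6*z - 18), still 0/0.
After 3 applications of L'Hôpital's rule the quotient is (216*cos(6*z - 18))/(6); substituting z = 3 gives 36.

36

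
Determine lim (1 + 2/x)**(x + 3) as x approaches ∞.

Let L be the limit and take ln: ln L = lim (x + 3)·ln(1 + 2/x) = lim (x + 3)·(2/x + O(1/x²)) = 2.
Hence L = e^(2).

e^(2)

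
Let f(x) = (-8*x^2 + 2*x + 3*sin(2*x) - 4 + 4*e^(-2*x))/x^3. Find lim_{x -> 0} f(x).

Substitution gives 0/0 (the numerator vanishes to order 3).
Expand each term to order x^3: the coefficient of x^3 in 3·sin(2x) is -4 and in 4·e^(-2x) is -16/3.
Lower-order terms cancel with the polynomial part, so the numerator is (-28/3)·x^3 + o(x^3), and the limit is (-28/3)/(1) = -28/3.

-28/3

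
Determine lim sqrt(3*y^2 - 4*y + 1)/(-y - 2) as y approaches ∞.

-√(3)

For large |y|, √(3*y^2 - 4*y + 1) ≈ √3·|y| and the denominator ≈ -y.
Since y → +∞, |y| = y, giving √3/(-1) = -√(3).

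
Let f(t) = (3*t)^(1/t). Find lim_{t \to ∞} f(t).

Base → ∞ and exponent → 0: an ∞^0 form.
Take logs: (1/t)·ln(3·t^1) = (ln 3 + 1·ln t)/t → 0.
So the limit is e^0 = 1.

1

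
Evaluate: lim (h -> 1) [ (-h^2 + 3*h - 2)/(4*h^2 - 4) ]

At h = 1 both the top and bottom vanish — a removable singularity. Factoring out (h - 1) from each leaves (2 - h)/(4*h + 4), which at h = 1 equals 1/8.

1/8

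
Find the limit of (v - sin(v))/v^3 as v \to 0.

Direct substitution gives 0/0.
Apply L'Hôpital: lim (1 - cos(v))/(3*v^2), still 0/0.
Apply L'Hôpital: lim (sin(v))/(6*v), still 0/0.
After 3 applications of L'Hôpital's rule the quotient is (cos(v))/(6); substituting v = 0 gives 1/6.

1/6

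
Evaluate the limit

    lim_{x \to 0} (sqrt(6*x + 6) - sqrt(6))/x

√(6)/2

A 0/0 form; rationalise with √(6 + 6x) + √6. This collapses the numerator to 6x, leaving 6/(√(6 + 6x) + √6) → 6/(2√6) = √(6)/2.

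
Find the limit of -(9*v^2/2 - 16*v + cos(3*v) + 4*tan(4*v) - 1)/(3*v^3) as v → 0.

Substitution gives 0/0; apply L'Hôpital's rule 3 times.
After differentiating numerator and denominator 3 times the quotient is (27*sin(3*v) + 1536*tan(4*v)^4 + 2048*tan(4*v)^2 + 512)/(-18); at v = 0 this is -256/9.

-256/9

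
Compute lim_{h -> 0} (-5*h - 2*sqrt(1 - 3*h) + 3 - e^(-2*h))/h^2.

Substitution gives 0/0 (the numerator vanishes to order 2).
Expand each term to order h^2: the coefficient of h^2 in −e^(-2h) is -2 and in -2·√(1 - 3h) is 9/4.
Lower-order terms cancel with the polynomial part, so the numerator is (1/4)·h^2 + o(h^2), and the limit is (1/4)/(1) = 1/4.

1/4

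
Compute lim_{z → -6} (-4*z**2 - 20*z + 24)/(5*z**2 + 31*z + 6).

-28/29

At z = -6 both the top and bottom vanish — a removable singularity. Factoring out (z + 6) from each leaves (4 - 4*z)/(5*z + 1), which at z = -6 equals -28/29.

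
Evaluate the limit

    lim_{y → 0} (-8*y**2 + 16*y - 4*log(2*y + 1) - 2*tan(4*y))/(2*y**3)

-80/3

Substitution gives 0/0; apply L'Hôpital's rule 3 times.
After differentiating numerator and denominator 3 times the quotient is (-512*tan(4*y)^2/cos(4*y)^2 - 256/cos(4*y)^4 - 64/(2*y + 1)^3)/(12); at y = 0 this is -80/3.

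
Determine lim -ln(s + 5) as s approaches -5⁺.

∞

As s → -5⁺, s + 5 → 0⁺ and ln(s + 5) → −∞.
Multiplying by -1 gives ∞.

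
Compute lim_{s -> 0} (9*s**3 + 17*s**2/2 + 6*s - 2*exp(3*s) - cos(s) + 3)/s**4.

-163/24

Substitution gives 0/0; apply L'Hôpital's rule 4 times.
After differentiating numerator and denominator 4 times the quotient is (-162*e^(3*s) - cos(s))/(24); at s = 0 this is -163/24.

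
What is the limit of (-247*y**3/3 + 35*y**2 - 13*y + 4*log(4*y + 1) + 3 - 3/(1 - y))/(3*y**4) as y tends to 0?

-259/3

Substitution gives 0/0; apply L'Hôpital's rule 4 times.
After differentiating numerator and denominator 4 times the quotient is (-6144/(4*y + 1)^4 + 72/(y - 1)^5)/(72); at y = 0 this is -259/3.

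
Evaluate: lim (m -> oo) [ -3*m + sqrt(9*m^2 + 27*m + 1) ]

9/2

An ∞ − ∞ form. Rationalising with the conjugate, the difference becomes (27m + 1) / (√(9*m^2 + 27*m + 1) + 3m).
For large m the denominator behaves like 2·3m, so the quotient tends to 27/6 = 9/2.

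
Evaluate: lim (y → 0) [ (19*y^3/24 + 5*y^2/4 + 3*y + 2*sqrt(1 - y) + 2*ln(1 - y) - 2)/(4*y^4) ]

-37/256

Substitution gives 0/0 (the numerator vanishes to order 4).
Expand each term to order y^4: the coefficient of y^4 in 2·ln(1 - y) is -1/2 and in 2·√(1 - y) is -5/64.
Lower-order terms cancel with the polynomial part, so the numerator is (-37/64)·y^4 + o(y^4), and the limit is (-37/64)/(4) = -37/256.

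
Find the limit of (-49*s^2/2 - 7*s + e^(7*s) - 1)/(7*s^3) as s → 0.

Direct substitution gives 0/0.
Apply L'Hôpital: lim (-49*s + 7*e^(7*s) - 7)/(21*s^2), still 0/0.
Apply L'Hôpital: lim (49*e^(7*s) - 49)/(42*s), still 0/0.
After 3 applications of L'Hôpital's rule the quotient is (343*e^(7*s))/(42); substituting s = 0 gives 49/6.

49/6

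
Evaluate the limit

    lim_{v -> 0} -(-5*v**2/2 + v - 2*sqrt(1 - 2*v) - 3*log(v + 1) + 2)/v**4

Substitution gives 0/0 (the numerator vanishes to order 4).
Expand each term to order v^4: the coefficient of v^4 in -2·√(1 - 2v) is 5/4 and in -3·ln(1 + v) is 3/4.
Lower-order terms cancel with the polynomial part, so the numerator is (2)·v^4 + o(v^4), and the limit is (2)/(-1) = -2.

-2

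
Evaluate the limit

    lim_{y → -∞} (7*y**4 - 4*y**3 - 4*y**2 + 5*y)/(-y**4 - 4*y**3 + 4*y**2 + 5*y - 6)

Numerator and denominator both have degree 4.
Dividing every term by y^4, all lower-order terms vanish and the limit is the ratio of leading coefficients, 7/(-1) = -7.

-7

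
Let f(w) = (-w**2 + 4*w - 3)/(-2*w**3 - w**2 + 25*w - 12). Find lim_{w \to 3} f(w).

2/35

Direct substitution gives 0/0, so factor. Both numerator and denominator have (w - 3) as a factor.
After cancelling, the expression reduces to (1 - w)/(-2*w^2 - 7*w + 4).
Substituting w = 3 gives 2/35.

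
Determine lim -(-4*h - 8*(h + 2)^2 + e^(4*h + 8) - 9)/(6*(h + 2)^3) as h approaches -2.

-16/9

Direct substitution gives 0/0.
Apply L'Hôpital: lim (-16*h + 4*e^(4*h + 8) - 36)/(-18*(h + 2)^2), still 0/0.
Apply L'Hôpital: lim (16*e^(4*h + 8) - 16)/(-36*h - 72), still 0/0.
After 3 applications of L'Hôpital's rule the quotient is (64*e^(4*h + 8))/(-36); substituting h = -2 gives -16/9.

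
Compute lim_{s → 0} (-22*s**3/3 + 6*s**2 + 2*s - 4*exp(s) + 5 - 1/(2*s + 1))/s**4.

Substitution gives 0/0 (the numerator vanishes to order 4).
Expand each term to order s^4: the coefficient of s^4 in −1/(1 + 2s) is -16 and in -4·e^(s) is -1/6.
Lower-order terms cancel with the polynomial part, so the numerator is (-97/6)·s^4 + o(s^4), and the limit is (-97/6)/(1) = -97/6.

-97/6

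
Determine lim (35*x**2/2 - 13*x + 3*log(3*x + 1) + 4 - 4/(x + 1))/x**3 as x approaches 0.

31

Substitution gives 0/0 (the numerator vanishes to order 3).
Expand each term to order x^3: the coefficient of x^3 in -4·1/(1 + x) is 4 and in 3·ln(1 + 3x) is 27.
Lower-order terms cancel with the polynomial part, so the numerator is (31)·x^3 + o(x^3), and the limit is (31)/(1) = 31.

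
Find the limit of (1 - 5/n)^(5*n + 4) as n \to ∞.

The base → 1 and the exponent → ∞: a 1^∞ form.
Take logarithms: (5n + 4)·ln(1 - 5/n). Since ln(1+u) ~ u for small u, this behaves like (5n)·(-5/n) → -25.
So the limit is e^(-25).

e^(-25)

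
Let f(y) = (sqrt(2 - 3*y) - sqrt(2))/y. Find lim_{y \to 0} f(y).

Substitution gives 0/0. Multiply numerator and denominator by the conjugate √(2 - 3y) + √2.
The numerator becomes (2 - 3y) − 2 = -3y, so the expression simplifies to -3/(√(2 - 3y) + √2).
Letting y → 0 gives -3/(2√2) = -3*√(2)/4.

-3*√(2)/4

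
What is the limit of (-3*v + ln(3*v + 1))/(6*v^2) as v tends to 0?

-3/4

Direct substitution gives 0/0.
Apply L'Hôpital: lim (-3 + 3/(3*v + 1))/(12*v), still 0/0.
After 2 applications of L'Hôpital's rule the quotient is (-9/(3*v + 1)^2)/(12); substituting v = 0 gives -3/4.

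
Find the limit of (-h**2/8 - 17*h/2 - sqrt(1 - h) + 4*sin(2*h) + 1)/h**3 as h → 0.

-253/48

Substitution gives 0/0 (the numerator vanishes to order 3).
Expand each term to order h^3: the coefficient of h^3 in 4·sin(2h) is -16/3 and in −√(1 - h) is 1/16.
Lower-order terms cancel with the polynomial part, so the numerator is (-253/48)·h^3 + o(h^3), and the limit is (-253/48)/(1) = -253/48.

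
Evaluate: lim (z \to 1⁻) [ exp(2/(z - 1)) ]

0

As z → 1⁻, 2/(z - 1) → −∞, so e^(2/(z - 1)) → 0.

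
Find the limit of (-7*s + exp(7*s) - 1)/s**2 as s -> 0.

Direct substitution gives 0/0.
Apply L'Hôpital: lim (7*e^(7*s) - 7)/(2*s), still 0/0.
After 2 applications of L'Hôpital's rule the quotient is (49*e^(7*s))/(2); substituting s = 0 gives 49/2.

49/2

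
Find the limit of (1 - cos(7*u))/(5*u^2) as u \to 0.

49/10

Substitution gives 0/0.
Use (1 − cos θ)/θ² → 1/2 with θ = 7u: the limit is 7²/(2·5) = 49/10.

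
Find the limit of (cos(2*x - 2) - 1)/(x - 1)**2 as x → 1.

-2

Direct substitution gives 0/0.
Apply L'Hôpital: lim (-2*sin(2*x - 2))/(2*x - 2), still 0/0.
After 2 applications of L'Hôpital's rule the quotient is (-4*cos(2*x - 2))/(2); substituting x = 1 gives -2.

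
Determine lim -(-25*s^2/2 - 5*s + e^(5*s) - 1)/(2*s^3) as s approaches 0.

-125/12

Direct substitution gives 0/0.
Apply L'Hôpital: lim (-25*s + 5*e^(5*s) - 5)/(-6*s^2), still 0/0.
Apply L'Hôpital: lim (25*e^(5*s) - 25)/(-12*s), still 0/0.
After 3 applications of L'Hôpital's rule the quotient is (125*e^(5*s))/(-12); substituting s = 0 gives -125/12.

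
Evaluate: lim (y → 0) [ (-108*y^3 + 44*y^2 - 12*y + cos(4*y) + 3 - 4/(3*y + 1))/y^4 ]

Substitution gives 0/0; apply L'Hôpital's rule 4 times.
After differentiating numerator and denominator 4 times the quotient is (256*cos(4*y) - 7776/(3*y + 1)^5)/(24); at y = 0 this is -940/3.

-940/3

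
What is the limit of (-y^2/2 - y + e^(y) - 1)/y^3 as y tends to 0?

Direct substitution gives 0/0.
Apply L'Hôpital: lim (-y + e^(y) - 1)/(3*y^2), still 0/0.
Apply L'Hôpital: lim (e^(y) - 1)/(6*y), still 0/0.
After 3 applications of L'Hôpital's rule the quotient is (e^(y))/(6); substituting y = 0 gives 1/6.

1/6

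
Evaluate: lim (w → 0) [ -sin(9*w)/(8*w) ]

-9/8

Substitution gives 0/0.
Write it as (9/(-8))·sin(9w)/(9w); since sin(u)/u → 1, the limit is -9/8.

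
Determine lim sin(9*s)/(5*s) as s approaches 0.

9/5

Substitution gives 0/0.
Write it as (9/5)·sin(9s)/(9s); since sin(u)/u → 1, the limit is 9/5.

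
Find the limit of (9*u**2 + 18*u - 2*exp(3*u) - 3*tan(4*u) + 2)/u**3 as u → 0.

-73

Substitution gives 0/0; apply L'Hôpital's rule 3 times.
After differentiating numerator and denominator 3 times the quotient is (-54*e^(3*u) - 1152*tan(4*u)^4 - 1536*tan(4*u)^2 - 384)/(6); at u = 0 this is -73.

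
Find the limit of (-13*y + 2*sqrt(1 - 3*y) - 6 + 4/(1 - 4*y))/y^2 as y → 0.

Substitution gives 0/0 (the numerator vanishes to order 2).
Expand each term to order y^2: the coefficient of y^2 in 2·√(1 - 3y) is -9/4 and in 4·1/(1 - 4y) is 64.
Lower-order terms cancel with the polynomial part, so the numerator is (247/4)·y^2 + o(y^2), and the limit is (247/4)/(1) = 247/4.

247/4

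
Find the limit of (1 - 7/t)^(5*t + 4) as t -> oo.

Write it as [(1 - 7/t)^t]^(5) · (1 - 7/t)^(4). The bracketed term tends to e^(-7) and the second factor to 1, so the limit is e^(-35).

e^(-35)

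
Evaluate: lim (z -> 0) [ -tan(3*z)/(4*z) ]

-3/4

Substitution gives 0/0.
Since tan(u)/u → 1 as u → 0, tan(3z)/(3z) → 1 and the limit is 3/(-4) = -3/4.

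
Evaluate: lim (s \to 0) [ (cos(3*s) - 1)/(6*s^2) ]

Direct substitution gives 0/0.
Apply L'Hôpital: lim (-3*sin(3*s))/(12*s), still 0/0.
After 2 applications of L'Hôpital's rule the quotient is (-9*cos(3*s))/(12); substituting s = 0 gives -3/4.

-3/4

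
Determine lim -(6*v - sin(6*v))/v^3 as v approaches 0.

Direct substitution gives 0/0.
Apply L'Hôpital: lim (6 - 6*cos(6*v))/(-3*v^2), still 0/0.
Apply L'Hôpital: lim (36*sin(6*v))/(-6*v), still 0/0.
After 3 applications of L'Hôpital's rule the quotient is (216*cos(6*v))/(-6); substituting v = 0 gives -36.

-36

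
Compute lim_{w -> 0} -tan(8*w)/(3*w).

Substitution gives 0/0.
Since tan(u)/u → 1 as u → 0, tan(8w)/(8w) → 1 and the limit is 8/(-3) = -8/3.

-8/3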